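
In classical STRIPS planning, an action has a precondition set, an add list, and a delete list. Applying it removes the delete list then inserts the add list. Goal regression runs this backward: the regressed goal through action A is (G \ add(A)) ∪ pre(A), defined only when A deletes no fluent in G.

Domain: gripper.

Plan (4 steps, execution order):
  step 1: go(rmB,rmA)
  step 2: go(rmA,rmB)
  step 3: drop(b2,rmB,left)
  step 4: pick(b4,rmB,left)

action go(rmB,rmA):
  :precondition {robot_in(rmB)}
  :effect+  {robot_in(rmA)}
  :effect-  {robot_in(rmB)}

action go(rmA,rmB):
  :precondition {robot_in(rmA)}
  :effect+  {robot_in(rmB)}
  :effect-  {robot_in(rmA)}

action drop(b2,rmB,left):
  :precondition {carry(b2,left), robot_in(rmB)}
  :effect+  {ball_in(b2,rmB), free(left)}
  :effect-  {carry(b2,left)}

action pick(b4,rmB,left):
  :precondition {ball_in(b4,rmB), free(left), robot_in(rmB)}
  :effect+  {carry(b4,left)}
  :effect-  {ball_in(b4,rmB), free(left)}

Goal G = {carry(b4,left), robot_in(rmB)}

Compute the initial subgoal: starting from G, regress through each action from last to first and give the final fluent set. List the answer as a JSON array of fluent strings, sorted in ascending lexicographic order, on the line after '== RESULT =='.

Regress step by step:
  through step 4 (pick(b4,rmB,left)): drop {carry(b4,left)}, keep {robot_in(rmB)}, require {ball_in(b4,rmB), free(left), robot_in(rmB)}
    → {ball_in(b4,rmB), free(left), robot_in(rmB)}
  through step 3 (drop(b2,rmB,left)): drop {free(left)}, keep {ball_in(b4,rmB), robot_in(rmB)}, require {carry(b2,left), robot_in(rmB)}
    → {ball_in(b4,rmB), carry(b2,left), robot_in(rmB)}
  through step 2 (go(rmA,rmB)): drop {robot_in(rmB)}, keep {ball_in(b4,rmB), carry(b2,left)}, require {robot_in(rmA)}
    → {ball_in(b4,rmB), carry(b2,left), robot_in(rmA)}
  through step 1 (go(rmB,rmA)): drop {robot_in(rmA)}, keep {ball_in(b4,rmB), carry(b2,left)}, require {robot_in(rmB)}
    → {ball_in(b4,rmB), carry(b2,left), robot_in(rmB)}

== RESULT ==
["ball_in(b4,rmB)", "carry(b2,left)", "robot_in(rmB)"]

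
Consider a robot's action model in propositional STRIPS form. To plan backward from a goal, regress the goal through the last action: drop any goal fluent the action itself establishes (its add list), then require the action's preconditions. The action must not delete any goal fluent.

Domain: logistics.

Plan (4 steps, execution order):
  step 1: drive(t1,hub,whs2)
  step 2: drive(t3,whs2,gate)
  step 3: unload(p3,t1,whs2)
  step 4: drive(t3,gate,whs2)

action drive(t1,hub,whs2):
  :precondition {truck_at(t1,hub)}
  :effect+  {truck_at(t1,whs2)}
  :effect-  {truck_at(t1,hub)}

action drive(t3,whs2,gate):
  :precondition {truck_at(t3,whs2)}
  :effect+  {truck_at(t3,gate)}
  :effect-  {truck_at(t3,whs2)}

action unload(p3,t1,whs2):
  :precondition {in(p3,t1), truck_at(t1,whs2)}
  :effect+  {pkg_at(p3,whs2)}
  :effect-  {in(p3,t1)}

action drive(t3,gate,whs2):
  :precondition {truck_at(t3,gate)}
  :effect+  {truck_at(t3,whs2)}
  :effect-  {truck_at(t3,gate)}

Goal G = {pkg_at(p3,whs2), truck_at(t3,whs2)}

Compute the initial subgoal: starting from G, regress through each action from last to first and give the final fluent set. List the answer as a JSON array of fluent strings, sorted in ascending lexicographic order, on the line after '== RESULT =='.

Regress step by step:
  through step 4 (drive(t3,gate,whs2)): drop {truck_at(t3,whs2)}, keep {pkg_at(p3,whs2)}, require {truck_at(t3,gate)}
    → {pkg_at(p3,whs2), truck_at(t3,gate)}
  through step 3 (unload(p3,t1,whs2)): drop {pkg_at(p3,whs2)}, keep {truck_at(t3,gate)}, require {in(p3,t1), truck_at(t1,whs2)}
    → {in(p3,t1), truck_at(t1,whs2), truck_at(t3,gate)}
  through step 2 (drive(t3,whs2,gate)): drop {truck_at(t3,gate)}, keep {in(p3,t1), truck_at(t1,whs2)}, require {truck_at(t3,whs2)}
    → {in(p3,t1), truck_at(t1,whs2), truck_at(t3,whs2)}
  through step 1 (drive(t1,hub,whs2)): drop {truck_at(t1,whs2)}, keep {in(p3,t1), truck_at(t3,whs2)}, require {truck_at(t1,hub)}
    → {in(p3,t1), truck_at(t1,hub), truck_at(t3,whs2)}

== RESULT ==
["in(p3,t1)", "truck_at(t1,hub)", "truck_at(t3,whs2)"]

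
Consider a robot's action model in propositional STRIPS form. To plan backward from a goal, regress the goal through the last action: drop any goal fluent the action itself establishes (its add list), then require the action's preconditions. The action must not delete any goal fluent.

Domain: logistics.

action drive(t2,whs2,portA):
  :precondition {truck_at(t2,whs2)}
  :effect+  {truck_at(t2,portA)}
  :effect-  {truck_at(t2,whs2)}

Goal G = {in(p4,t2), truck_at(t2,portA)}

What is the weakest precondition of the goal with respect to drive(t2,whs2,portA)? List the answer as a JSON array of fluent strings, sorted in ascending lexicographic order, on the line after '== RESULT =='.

Regress:
  G ∩ del = {}  (empty — regression defined)
  G \ add = {in(p4,t2), truck_at(t2,portA)} \ {truck_at(t2,portA)} = {in(p4,t2)}
  ∪ pre   = {in(p4,t2)} ∪ {truck_at(t2,whs2)}
          = {in(p4,t2), truck_at(t2,whs2)}

== RESULT ==
["in(p4,t2)", "truck_at(t2,whs2)"]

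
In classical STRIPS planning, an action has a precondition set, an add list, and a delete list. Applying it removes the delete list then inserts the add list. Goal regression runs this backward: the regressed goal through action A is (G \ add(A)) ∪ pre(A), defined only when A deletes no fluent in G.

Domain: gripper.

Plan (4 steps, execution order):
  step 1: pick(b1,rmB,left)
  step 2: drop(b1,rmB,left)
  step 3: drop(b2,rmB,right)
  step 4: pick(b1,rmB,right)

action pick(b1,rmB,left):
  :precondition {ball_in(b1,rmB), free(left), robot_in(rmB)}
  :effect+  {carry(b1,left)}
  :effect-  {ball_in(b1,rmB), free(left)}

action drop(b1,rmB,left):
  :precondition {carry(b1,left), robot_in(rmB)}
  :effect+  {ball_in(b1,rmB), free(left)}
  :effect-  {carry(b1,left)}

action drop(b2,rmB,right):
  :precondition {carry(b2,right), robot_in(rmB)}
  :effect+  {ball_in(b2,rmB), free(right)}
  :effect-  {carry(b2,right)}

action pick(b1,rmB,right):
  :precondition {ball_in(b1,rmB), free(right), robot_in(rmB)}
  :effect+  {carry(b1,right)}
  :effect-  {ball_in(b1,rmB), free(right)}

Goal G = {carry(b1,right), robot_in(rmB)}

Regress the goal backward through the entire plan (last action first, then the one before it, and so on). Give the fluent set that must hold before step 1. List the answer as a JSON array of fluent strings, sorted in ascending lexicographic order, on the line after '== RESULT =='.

Regress step by step:
  through step 4 (pick(b1,rmB,right)): drop {carry(b1,right)}, keep {robot_in(rmB)}, require {ball_in(b1,rmB), free(right), robot_in(rmB)}
    → {ball_in(b1,rmB), free(right), robot_in(rmB)}
  through step 3 (drop(b2,rmB,right)): drop {free(right)}, keep {ball_in(b1,rmB), robot_in(rmB)}, require {carry(b2,right), robot_in(rmB)}
    → {ball_in(b1,rmB), carry(b2,right), robot_in(rmB)}
  through step 2 (drop(b1,rmB,left)): drop {ball_in(b1,rmB)}, keep {carry(b2,right), robot_in(rmB)}, require {carry(b1,left), robot_in(rmB)}
    → {carry(b1,left), carry(b2,right), robot_in(rmB)}
  through step 1 (pick(b1,rmB,left)): drop {carry(b1,left)}, keep {carry(b2,right), robot_in(rmB)}, require {ball_in(b1,rmB), free(left), robot_in(rmB)}
    → {ball_in(b1,rmB), carry(b2,right), free(left), robot_in(rmB)}

== RESULT ==
["ball_in(b1,rmB)", "carry(b2,right)", "free(left)", "robot_in(rmB)"]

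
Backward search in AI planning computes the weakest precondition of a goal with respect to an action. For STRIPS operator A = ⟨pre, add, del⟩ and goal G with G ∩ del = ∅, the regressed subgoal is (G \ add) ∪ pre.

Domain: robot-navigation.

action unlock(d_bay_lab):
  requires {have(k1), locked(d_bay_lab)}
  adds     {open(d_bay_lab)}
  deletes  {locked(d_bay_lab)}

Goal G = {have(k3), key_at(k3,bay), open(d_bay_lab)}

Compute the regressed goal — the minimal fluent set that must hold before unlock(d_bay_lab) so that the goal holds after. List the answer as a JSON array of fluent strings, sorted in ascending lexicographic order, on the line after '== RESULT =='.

Regress:
  G ∩ del = {}  (empty — regression defined)
  G \ add = {have(k3), key_at(k3,bay), open(d_bay_lab)} \ {open(d_bay_lab)} = {have(k3), key_at(k3,bay)}
  ∪ pre   = {have(k3), key_at(k3,bay)} ∪ {have(k1), locked(d_bay_lab)}
          = {have(k1), have(k3), key_at(k3,bay), locked(d_bay_lab)}

== RESULT ==
["have(k1)", "have(k3)", "key_at(k3,bay)", "locked(d_bay_lab)"]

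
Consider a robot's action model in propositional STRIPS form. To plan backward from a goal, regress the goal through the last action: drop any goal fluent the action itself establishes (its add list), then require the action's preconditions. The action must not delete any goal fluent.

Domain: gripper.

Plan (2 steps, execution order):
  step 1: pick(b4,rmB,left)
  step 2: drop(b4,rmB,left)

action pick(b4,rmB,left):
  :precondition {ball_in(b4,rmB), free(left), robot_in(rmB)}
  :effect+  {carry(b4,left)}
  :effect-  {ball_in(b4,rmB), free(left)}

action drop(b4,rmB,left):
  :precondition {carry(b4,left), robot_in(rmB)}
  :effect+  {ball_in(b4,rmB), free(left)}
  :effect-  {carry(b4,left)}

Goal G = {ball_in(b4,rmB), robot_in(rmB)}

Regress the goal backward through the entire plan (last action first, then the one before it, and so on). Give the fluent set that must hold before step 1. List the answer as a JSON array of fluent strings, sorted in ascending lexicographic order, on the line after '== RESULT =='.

Regress step by step:
  through step 2 (drop(b4,rmB,left)): drop {ball_in(b4,rmB)}, keep {robot_in(rmB)}, require {carry(b4,left), robot_in(rmB)}
    → {carry(b4,left), robot_in(rmB)}
  through step 1 (pick(b4,rmB,left)): drop {carry(b4,left)}, keep {robot_in(rmB)}, require {ball_in(b4,rmB), free(left), robot_in(rmB)}
    → {ball_in(b4,rmB), free(left), robot_in(rmB)}

== RESULT ==
["ball_in(b4,rmB)", "free(left)", "robot_in(rmB)"]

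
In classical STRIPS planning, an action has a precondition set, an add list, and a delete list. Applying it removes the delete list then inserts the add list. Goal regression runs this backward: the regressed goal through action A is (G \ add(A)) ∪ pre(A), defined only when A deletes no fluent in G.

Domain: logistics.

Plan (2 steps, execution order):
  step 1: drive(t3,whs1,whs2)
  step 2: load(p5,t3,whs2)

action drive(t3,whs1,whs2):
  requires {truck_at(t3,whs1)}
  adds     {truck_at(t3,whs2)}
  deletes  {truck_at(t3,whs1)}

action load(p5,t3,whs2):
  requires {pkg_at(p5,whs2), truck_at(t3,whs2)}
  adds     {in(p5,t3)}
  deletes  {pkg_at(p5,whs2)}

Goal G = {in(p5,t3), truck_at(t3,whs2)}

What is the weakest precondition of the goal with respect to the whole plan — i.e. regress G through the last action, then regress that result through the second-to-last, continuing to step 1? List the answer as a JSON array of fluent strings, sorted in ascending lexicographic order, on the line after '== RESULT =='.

Work backward from the goal:
  through step 2 (load(p5,t3,whs2)): drop {in(p5,t3)}, keep {truck_at(t3,whs2)}, require {pkg_at(p5,whs2), truck_at(t3,whs2)}
    → {pkg_at(p5,whs2), truck_at(t3,whs2)}
  through step 1 (drive(t3,whs1,whs2)): drop {truck_at(t3,whs2)}, keep {pkg_at(p5,whs2)}, require {truck_at(t3,whs1)}
    → {pkg_at(p5,whs2), truck_at(t3,whs1)}

== RESULT ==
["pkg_at(p5,whs2)", "truck_at(t3,whs1)"]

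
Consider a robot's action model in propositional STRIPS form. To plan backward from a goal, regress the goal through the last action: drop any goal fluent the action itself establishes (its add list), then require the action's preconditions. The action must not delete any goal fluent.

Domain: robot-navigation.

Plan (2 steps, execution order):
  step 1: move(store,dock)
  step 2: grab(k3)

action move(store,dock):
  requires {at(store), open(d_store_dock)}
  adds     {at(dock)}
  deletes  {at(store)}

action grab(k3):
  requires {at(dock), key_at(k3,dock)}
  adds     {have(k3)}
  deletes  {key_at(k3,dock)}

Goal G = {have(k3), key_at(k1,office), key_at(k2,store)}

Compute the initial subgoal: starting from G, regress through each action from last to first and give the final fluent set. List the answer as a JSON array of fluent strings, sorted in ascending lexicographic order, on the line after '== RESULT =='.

Work backward from the goal:
  through step 2 (grab(k3)): drop {have(k3)}, keep {key_at(k1,office), key_at(k2,store)}, require {at(dock), key_at(k3,dock)}
    → {at(dock), key_at(k1,office), key_at(k2,store), key_at(k3,dock)}
  through step 1 (move(store,dock)): drop {at(dock)}, keep {key_at(k1,office), key_at(k2,store), key_at(k3,dock)}, require {at(store), open(d_store_dock)}
    → {at(store), key_at(k1,office), key_at(k2,store), key_at(k3,dock), open(d_store_dock)}

== RESULT ==
["at(store)", "key_at(k1,office)", "key_at(k2,store)", "key_at(k3,dock)", "open(d_store_dock)"]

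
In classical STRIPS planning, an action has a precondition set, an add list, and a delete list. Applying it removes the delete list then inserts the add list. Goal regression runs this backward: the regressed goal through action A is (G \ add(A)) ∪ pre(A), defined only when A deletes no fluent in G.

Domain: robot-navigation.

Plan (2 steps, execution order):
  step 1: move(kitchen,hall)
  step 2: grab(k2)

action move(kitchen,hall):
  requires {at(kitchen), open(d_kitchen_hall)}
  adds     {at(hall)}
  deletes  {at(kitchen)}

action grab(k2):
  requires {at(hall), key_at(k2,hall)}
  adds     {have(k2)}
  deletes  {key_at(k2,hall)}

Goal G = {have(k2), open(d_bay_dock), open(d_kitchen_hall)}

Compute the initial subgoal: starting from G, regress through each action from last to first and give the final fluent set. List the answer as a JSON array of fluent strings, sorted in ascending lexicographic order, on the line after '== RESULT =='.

Work backward from the goal:
  through step 2 (grab(k2)): drop {have(k2)}, keep {open(d_bay_dock), open(d_kitchen_hall)}, require {at(hall), key_at(k2,hall)}
    → {at(hall), key_at(k2,hall), open(d_bay_dock), open(d_kitchen_hall)}
  through step 1 (move(kitchen,hall)): drop {at(hall)}, keep {key_at(k2,hall), open(d_bay_dock), open(d_kitchen_hall)}, require {at(kitchen), open(d_kitchen_hall)}
    → {at(kitchen), key_at(k2,hall), open(d_bay_dock), open(d_kitchen_hall)}

== RESULT ==
["at(kitchen)", "key_at(k2,hall)", "open(d_bay_dock)", "open(d_kitchen_hall)"]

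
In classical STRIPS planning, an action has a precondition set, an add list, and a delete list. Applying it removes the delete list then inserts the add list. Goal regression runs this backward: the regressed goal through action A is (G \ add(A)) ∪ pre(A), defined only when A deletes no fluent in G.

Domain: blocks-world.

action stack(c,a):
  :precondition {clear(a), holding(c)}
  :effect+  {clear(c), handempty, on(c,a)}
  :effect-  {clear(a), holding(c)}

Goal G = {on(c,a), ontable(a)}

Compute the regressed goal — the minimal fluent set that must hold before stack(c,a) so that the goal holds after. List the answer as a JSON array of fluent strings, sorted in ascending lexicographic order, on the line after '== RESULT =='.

Regress:
  G ∩ del = {}  (empty — regression defined)
  G \ add = {on(c,a), ontable(a)} \ {clear(c), handempty, on(c,a)} = {ontable(a)}
  ∪ pre   = {ontable(a)} ∪ {clear(a), holding(c)}
          = {clear(a), holding(c), ontable(a)}

== RESULT ==
["clear(a)", "holding(c)", "ontable(a)"]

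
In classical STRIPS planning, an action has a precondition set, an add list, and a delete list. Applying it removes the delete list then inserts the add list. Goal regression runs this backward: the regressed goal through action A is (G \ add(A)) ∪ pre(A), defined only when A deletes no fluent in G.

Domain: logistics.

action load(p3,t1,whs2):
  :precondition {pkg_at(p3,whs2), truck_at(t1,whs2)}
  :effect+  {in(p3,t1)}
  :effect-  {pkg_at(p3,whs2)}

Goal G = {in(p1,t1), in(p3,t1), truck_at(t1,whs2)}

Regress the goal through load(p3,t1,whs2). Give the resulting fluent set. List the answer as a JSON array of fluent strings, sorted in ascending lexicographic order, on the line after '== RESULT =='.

Compute (G \ add) ∪ pre:
  G ∩ del = {}  (empty — regression defined)
  G \ add = {in(p1,t1), in(p3,t1), truck_at(t1,whs2)} \ {in(p3,t1)} = {in(p1,t1), truck_at(t1,whs2)}
  ∪ pre   = {in(p1,t1), truck_at(t1,whs2)} ∪ {pkg_at(p3,whs2), truck_at(t1,whs2)}
          = {in(p1,t1), pkg_at(p3,whs2), truck_at(t1,whs2)}

== RESULT ==
["in(p1,t1)", "pkg_at(p3,whs2)", "truck_at(t1,whs2)"]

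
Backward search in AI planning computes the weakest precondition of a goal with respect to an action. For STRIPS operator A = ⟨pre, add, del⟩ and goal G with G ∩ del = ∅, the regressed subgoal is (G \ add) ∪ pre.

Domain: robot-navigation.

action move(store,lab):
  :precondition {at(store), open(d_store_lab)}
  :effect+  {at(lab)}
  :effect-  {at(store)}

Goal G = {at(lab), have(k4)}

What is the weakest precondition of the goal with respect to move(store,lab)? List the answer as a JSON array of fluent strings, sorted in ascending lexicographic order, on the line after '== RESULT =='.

Compute (G \ add) ∪ pre:
  G ∩ del = {}  (empty — regression defined)
  G \ add = {at(lab), have(k4)} \ {at(lab)} = {have(k4)}
  ∪ pre   = {have(k4)} ∪ {at(store), open(d_store_lab)}
          = {at(store), have(k4), open(d_store_lab)}

== RESULT ==
["at(store)", "have(k4)", "open(d_store_lab)"]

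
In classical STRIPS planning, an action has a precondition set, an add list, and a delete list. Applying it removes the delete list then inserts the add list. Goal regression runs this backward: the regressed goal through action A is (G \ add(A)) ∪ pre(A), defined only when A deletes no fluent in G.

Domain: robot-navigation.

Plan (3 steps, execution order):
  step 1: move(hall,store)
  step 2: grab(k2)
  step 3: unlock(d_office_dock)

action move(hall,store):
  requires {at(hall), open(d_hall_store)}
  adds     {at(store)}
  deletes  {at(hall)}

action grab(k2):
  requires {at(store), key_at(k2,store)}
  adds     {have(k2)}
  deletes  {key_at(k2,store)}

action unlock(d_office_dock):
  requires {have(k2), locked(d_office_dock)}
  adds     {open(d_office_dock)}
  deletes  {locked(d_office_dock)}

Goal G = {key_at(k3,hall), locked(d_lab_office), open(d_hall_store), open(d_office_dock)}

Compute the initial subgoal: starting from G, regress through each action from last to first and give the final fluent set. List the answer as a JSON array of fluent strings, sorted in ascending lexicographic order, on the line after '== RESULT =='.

Work backward from the goal:
  through step 3 (unlock(d_office_dock)): drop {open(d_office_dock)}, keep {key_at(k3,hall), locked(d_lab_office), open(d_hall_store)}, require {have(k2), locked(d_office_dock)}
    → {have(k2), key_at(k3,hall), locked(d_lab_office), locked(d_office_dock), open(d_hall_store)}
  through step 2 (grab(k2)): drop {have(k2)}, keep {key_at(k3,hall), locked(d_lab_office), locked(d_office_dock), open(d_hall_store)}, require {at(store), key_at(k2,store)}
    → {at(store), key_at(k2,store), key_at(k3,hall), locked(d_lab_office), locked(d_office_dock), open(d_hall_store)}
  through step 1 (move(hall,store)): drop {at(store)}, keep {key_at(k2,store), key_at(k3,hall), locked(d_lab_office), locked(d_office_dock), open(d_hall_store)}, require {at(hall), open(d_hall_store)}
    → {at(hall), key_at(k2,store), key_at(k3,hall), locked(d_lab_office), locked(d_office_dock), open(d_hall_store)}

== RESULT ==
["at(hall)", "key_at(k2,store)", "key_at(k3,hall)", "locked(d_lab_office)", "locked(d_office_dock)", "open(d_hall_store)"]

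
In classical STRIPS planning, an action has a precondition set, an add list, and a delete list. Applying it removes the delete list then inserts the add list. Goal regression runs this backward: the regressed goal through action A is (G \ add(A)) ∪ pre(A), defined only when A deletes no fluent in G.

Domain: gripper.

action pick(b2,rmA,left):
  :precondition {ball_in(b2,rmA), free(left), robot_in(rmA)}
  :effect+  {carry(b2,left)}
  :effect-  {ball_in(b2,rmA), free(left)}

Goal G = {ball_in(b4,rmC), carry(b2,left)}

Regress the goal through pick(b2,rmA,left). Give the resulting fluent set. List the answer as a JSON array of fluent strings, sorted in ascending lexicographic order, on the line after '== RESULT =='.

Compute (G \ add) ∪ pre:
  G ∩ del = {}  (empty — regression defined)
  G \ add = {ball_in(b4,rmC), carry(b2,left)} \ {carry(b2,left)} = {ball_in(b4,rmC)}
  ∪ pre   = {ball_in(b4,rmC)} ∪ {ball_in(b2,rmA), free(left), robot_in(rmA)}
          = {ball_in(b2,rmA), ball_in(b4,rmC), free(left), robot_in(rmA)}

== RESULT ==
["ball_in(b2,rmA)", "ball_in(b4,rmC)", "free(left)", "robot_in(rmA)"]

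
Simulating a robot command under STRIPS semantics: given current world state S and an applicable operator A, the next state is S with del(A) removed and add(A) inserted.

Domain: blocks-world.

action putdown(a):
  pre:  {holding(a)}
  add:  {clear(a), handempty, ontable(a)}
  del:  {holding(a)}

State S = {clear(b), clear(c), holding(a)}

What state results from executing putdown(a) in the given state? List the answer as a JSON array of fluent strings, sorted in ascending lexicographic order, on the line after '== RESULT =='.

Progress:
  pre ⊆ S: {holding(a)} ⊆ S  — applicable
  S \ del = {clear(b), clear(c)}
  ∪ add   = {clear(a), clear(b), clear(c), handempty, ontable(a)}

== RESULT ==
["clear(a)", "clear(b)", "clear(c)", "handempty", "ontable(a)"]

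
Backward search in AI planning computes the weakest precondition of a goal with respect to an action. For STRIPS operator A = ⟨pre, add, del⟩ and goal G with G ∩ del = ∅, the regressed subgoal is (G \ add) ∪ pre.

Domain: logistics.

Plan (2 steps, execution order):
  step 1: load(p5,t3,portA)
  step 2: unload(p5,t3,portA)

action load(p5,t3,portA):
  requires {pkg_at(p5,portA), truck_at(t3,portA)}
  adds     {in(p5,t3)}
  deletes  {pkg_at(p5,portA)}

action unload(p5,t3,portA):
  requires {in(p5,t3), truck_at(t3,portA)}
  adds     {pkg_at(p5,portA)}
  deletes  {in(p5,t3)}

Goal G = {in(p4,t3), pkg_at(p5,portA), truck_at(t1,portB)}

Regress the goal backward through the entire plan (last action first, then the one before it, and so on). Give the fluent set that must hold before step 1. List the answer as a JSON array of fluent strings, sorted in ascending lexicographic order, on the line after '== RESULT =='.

Work backward from the goal:
  through step 2 (unload(p5,t3,portA)): drop {pkg_at(p5,portA)}, keep {in(p4,t3), truck_at(t1,portB)}, require {in(p5,t3), truck_at(t3,portA)}
    → {in(p4,t3), in(p5,t3), truck_at(t1,portB), truck_at(t3,portA)}
  through step 1 (load(p5,t3,portA)): drop {in(p5,t3)}, keep {in(p4,t3), truck_at(t1,portB), truck_at(t3,portA)}, require {pkg_at(p5,portA), truck_at(t3,portA)}
    → {in(p4,t3), pkg_at(p5,portA), truck_at(t1,portB), truck_at(t3,portA)}

== RESULT ==
["in(p4,t3)", "pkg_at(p5,portA)", "truck_at(t1,portB)", "truck_at(t3,portA)"]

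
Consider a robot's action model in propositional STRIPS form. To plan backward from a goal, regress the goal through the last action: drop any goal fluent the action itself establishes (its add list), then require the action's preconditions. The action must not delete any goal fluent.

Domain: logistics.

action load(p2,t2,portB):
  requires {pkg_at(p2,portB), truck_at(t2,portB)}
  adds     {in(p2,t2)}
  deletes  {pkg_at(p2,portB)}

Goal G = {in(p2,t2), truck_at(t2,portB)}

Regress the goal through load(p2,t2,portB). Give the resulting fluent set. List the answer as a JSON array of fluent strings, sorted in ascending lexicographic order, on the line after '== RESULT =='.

Regress:
  G ∩ del = {}  (empty — regression defined)
  G \ add = {in(p2,t2), truck_at(t2,portB)} \ {in(p2,t2)} = {truck_at(t2,portB)}
  ∪ pre   = {truck_at(t2,portB)} ∪ {pkg_at(p2,portB), truck_at(t2,portB)}
          = {pkg_at(p2,portB), truck_at(t2,portB)}

== RESULT ==
["pkg_at(p2,portB)", "truck_at(t2,portB)"]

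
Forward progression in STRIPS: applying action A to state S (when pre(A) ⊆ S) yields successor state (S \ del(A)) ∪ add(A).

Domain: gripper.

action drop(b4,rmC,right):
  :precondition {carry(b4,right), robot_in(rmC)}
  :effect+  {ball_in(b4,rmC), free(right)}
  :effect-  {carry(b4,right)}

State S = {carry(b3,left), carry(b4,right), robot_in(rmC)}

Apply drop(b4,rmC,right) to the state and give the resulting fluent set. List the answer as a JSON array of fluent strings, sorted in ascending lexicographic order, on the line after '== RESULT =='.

Progress:
  pre ⊆ S: {carry(b4,right), robot_in(rmC)} ⊆ S  — applicable
  S \ del = {carry(b3,left), robot_in(rmC)}
  ∪ add   = {ball_in(b4,rmC), carry(b3,left), free(right), robot_in(rmC)}

== RESULT ==
["ball_in(b4,rmC)", "carry(b3,left)", "free(right)", "robot_in(rmC)"]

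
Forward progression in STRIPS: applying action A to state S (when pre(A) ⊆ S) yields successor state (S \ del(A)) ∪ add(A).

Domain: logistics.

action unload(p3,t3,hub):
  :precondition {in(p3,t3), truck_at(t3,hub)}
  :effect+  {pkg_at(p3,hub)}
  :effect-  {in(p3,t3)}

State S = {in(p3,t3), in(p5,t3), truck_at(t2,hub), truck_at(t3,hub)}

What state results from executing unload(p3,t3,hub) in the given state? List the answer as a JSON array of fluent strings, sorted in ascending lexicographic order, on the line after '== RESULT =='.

Compute (S \ del) ∪ add:
  pre ⊆ S: {in(p3,t3), truck_at(t3,hub)} ⊆ S  — applicable
  S \ del = {in(p5,t3), truck_at(t2,hub), truck_at(t3,hub)}
  ∪ add   = {in(p5,t3), pkg_at(p3,hub), truck_at(t2,hub), truck_at(t3,hub)}

== RESULT ==
["in(p5,t3)", "pkg_at(p3,hub)", "truck_at(t2,hub)", "truck_at(t3,hub)"]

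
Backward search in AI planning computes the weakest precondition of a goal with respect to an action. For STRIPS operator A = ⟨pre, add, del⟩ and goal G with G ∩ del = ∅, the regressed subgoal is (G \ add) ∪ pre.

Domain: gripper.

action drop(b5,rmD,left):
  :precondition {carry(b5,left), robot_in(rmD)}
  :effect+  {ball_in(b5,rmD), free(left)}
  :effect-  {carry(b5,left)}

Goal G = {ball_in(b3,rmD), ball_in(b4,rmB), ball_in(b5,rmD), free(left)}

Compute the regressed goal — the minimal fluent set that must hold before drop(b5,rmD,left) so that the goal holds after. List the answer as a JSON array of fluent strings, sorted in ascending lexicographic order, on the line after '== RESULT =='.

Regress:
  G ∩ del = {}  (empty — regression defined)
  G \ add = {ball_in(b3,rmD), ball_in(b4,rmB), ball_in(b5,rmD), free(left)} \ {ball_in(b5,rmD), free(left)} = {ball_in(b3,rmD), ball_in(b4,rmB)}
  ∪ pre   = {ball_in(b3,rmD), ball_in(b4,rmB)} ∪ {carry(b5,left), robot_in(rmD)}
          = {ball_in(b3,rmD), ball_in(b4,rmB), carry(b5,left), robot_in(rmD)}

== RESULT ==
["ball_in(b3,rmD)", "ball_in(b4,rmB)", "carry(b5,left)", "robot_in(rmD)"]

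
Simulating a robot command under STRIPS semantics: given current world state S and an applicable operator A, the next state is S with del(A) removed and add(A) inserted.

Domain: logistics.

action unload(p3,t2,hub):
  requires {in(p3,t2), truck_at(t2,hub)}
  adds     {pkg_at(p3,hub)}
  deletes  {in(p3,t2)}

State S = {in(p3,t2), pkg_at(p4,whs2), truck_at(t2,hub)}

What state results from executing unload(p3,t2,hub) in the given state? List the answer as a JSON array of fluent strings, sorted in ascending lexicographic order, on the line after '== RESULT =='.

Progress:
  pre ⊆ S: {in(p3,t2), truck_at(t2,hub)} ⊆ S  — applicable
  S \ del = {pkg_at(p4,whs2), truck_at(t2,hub)}
  ∪ add   = {pkg_at(p3,hub), pkg_at(p4,whs2), truck_at(t2,hub)}

== RESULT ==
["pkg_at(p3,hub)", "pkg_at(p4,whs2)", "truck_at(t2,hub)"]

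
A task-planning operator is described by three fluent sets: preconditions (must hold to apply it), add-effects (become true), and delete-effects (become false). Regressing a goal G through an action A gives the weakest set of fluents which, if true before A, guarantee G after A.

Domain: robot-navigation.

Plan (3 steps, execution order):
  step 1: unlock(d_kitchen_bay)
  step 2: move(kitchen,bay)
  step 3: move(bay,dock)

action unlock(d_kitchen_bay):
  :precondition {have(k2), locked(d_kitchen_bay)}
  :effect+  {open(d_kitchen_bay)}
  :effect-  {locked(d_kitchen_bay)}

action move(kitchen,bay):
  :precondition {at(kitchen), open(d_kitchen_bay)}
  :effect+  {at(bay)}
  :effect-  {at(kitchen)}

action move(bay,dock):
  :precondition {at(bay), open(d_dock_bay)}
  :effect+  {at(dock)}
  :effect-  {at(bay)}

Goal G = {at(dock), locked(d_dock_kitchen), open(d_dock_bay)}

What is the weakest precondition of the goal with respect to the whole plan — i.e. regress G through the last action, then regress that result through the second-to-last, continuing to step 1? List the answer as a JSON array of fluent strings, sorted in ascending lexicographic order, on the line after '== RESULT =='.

Work backward from the goal:
  through step 3 (move(bay,dock)): drop {at(dock)}, keep {locked(d_dock_kitchen), open(d_dock_bay)}, require {at(bay), open(d_dock_bay)}
    → {at(bay), locked(d_dock_kitchen), open(d_dock_bay)}
  through step 2 (move(kitchen,bay)): drop {at(bay)}, keep {locked(d_dock_kitchen), open(d_dock_bay)}, require {at(kitchen), open(d_kitchen_bay)}
    → {at(kitchen), locked(d_dock_kitchen), open(d_dock_bay), open(d_kitchen_bay)}
  through step 1 (unlock(d_kitchen_bay)): drop {open(d_kitchen_bay)}, keep {at(kitchen), locked(d_dock_kitchen), open(d_dock_bay)}, require {have(k2), locked(d_kitchen_bay)}
    → {at(kitchen), have(k2), locked(d_dock_kitchen), locked(d_kitchen_bay), open(d_dock_bay)}

== RESULT ==
["at(kitchen)", "have(k2)", "locked(d_dock_kitchen)", "locked(d_kitchen_bay)", "open(d_dock_bay)"]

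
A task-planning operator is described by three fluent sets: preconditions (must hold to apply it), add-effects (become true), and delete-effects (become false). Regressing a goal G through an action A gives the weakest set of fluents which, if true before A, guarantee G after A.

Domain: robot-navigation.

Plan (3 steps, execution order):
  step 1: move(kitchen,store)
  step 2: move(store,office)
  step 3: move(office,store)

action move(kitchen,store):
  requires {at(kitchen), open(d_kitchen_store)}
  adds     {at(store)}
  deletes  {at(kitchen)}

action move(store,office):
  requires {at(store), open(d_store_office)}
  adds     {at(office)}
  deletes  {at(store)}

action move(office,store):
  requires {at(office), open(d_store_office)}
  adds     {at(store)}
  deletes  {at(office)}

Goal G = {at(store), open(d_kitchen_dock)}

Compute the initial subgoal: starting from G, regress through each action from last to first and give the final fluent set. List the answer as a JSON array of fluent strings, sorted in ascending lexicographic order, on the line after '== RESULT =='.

Regress step by step:
  through step 3 (move(office,store)): drop {at(store)}, keep {open(d_kitchen_dock)}, require {at(office), open(d_store_office)}
    → {at(office), open(d_kitchen_dock), open(d_store_office)}
  through step 2 (move(store,office)): drop {at(office)}, keep {open(d_kitchen_dock), open(d_store_office)}, require {at(store), open(d_store_office)}
    → {at(store), open(d_kitchen_dock), open(d_store_office)}
  through step 1 (move(kitchen,store)): drop {at(store)}, keep {open(d_kitchen_dock), open(d_store_office)}, require {at(kitchen), open(d_kitchen_store)}
    → {at(kitchen), open(d_kitchen_dock), open(d_kitchen_store), open(d_store_office)}

== RESULT ==
["at(kitchen)", "open(d_kitchen_dock)", "open(d_kitchen_store)", "open(d_store_office)"]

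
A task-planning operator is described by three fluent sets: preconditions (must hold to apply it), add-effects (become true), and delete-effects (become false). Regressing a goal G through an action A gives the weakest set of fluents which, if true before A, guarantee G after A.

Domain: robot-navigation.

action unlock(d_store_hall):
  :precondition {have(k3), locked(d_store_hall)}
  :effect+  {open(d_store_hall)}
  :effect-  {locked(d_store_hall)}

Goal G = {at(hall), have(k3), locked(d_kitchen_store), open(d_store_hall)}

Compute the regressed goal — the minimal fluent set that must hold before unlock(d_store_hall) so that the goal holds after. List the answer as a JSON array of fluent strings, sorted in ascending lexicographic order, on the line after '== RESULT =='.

Regress:
  G ∩ del = {}  (empty — regression defined)
  G \ add = {at(hall), have(k3), locked(d_kitchen_store), open(d_store_hall)} \ {open(d_store_hall)} = {at(hall), have(k3), locked(d_kitchen_store)}
  ∪ pre   = {at(hall), have(k3), locked(d_kitchen_store)} ∪ {have(k3), locked(d_store_hall)}
          = {at(hall), have(k3), locked(d_kitchen_store), locked(d_store_hall)}

== RESULT ==
["at(hall)", "have(k3)", "locked(d_kitchen_store)", "locked(d_store_hall)"]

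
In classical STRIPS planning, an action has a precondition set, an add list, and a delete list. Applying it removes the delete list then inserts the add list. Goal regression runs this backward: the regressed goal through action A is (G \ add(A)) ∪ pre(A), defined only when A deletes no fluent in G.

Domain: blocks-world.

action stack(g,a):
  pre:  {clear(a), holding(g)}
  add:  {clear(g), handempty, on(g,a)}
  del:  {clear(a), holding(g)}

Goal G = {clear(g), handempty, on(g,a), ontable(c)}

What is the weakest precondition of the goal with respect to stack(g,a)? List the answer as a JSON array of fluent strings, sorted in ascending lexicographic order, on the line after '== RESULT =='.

Compute (G \ add) ∪ pre:
  G ∩ del = {}  (empty — regression defined)
  G \ add = {clear(g), handempty, on(g,a), ontable(c)} \ {clear(g), handempty, on(g,a)} = {ontable(c)}
  ∪ pre   = {ontable(c)} ∪ {clear(a), holding(g)}
          = {clear(a), holding(g), ontable(c)}

== RESULT ==
["clear(a)", "holding(g)", "ontable(c)"]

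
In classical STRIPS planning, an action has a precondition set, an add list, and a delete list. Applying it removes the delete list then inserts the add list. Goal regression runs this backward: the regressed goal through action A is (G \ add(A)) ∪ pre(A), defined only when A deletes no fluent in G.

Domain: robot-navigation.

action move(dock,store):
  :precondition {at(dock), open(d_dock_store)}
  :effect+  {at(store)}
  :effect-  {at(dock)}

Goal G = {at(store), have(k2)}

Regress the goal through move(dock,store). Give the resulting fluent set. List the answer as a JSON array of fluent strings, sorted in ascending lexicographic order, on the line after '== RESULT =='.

Regress:
  G ∩ del = {}  (empty — regression defined)
  G \ add = {at(store), have(k2)} \ {at(store)} = {have(k2)}
  ∪ pre   = {have(k2)} ∪ {at(dock), open(d_dock_store)}
          = {at(dock), have(k2), open(d_dock_store)}

== RESULT ==
["at(dock)", "have(k2)", "open(d_dock_store)"]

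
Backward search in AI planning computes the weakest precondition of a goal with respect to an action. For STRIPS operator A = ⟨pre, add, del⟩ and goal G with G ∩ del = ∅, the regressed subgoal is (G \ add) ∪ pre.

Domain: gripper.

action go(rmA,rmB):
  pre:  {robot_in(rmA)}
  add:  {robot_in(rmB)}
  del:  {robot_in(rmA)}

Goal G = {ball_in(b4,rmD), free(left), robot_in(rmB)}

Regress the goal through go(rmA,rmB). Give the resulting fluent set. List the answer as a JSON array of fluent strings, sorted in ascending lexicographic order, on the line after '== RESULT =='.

Regress:
  G ∩ del = {}  (empty — regression defined)
  G \ add = {ball_in(b4,rmD), free(left), robot_in(rmB)} \ {robot_in(rmB)} = {ball_in(b4,rmD), free(left)}
  ∪ pre   = {ball_in(b4,rmD), free(left)} ∪ {robot_in(rmA)}
          = {ball_in(b4,rmD), free(left), robot_in(rmA)}

== RESULT ==
["ball_in(b4,rmD)", "free(left)", "robot_in(rmA)"]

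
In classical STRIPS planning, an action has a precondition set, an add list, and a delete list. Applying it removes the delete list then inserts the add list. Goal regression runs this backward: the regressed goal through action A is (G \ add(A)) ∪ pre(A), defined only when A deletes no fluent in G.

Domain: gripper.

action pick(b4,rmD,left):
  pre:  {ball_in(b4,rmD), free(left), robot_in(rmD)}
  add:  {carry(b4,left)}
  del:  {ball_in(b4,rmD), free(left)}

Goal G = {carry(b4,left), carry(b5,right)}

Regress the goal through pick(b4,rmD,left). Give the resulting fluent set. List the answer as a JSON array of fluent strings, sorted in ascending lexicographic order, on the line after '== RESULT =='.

Compute (G \ add) ∪ pre:
  G ∩ del = {}  (empty — regression defined)
  G \ add = {carry(b4,left), carry(b5,right)} \ {carry(b4,left)} = {carry(b5,right)}
  ∪ pre   = {carry(b5,right)} ∪ {ball_in(b4,rmD), free(left), robot_in(rmD)}
          = {ball_in(b4,rmD), carry(b5,right), free(left), robot_in(rmD)}

== RESULT ==
["ball_in(b4,rmD)", "carry(b5,right)", "free(left)", "robot_in(rmD)"]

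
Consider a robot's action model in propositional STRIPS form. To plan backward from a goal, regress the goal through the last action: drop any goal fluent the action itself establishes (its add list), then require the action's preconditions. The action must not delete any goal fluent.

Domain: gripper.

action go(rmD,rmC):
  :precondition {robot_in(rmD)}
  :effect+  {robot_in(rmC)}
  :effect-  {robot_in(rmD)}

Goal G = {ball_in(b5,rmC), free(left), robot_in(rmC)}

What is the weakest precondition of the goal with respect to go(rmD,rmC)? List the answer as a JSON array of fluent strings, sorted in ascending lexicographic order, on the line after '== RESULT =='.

Regress:
  G ∩ del = {}  (empty — regression defined)
  G \ add = {ball_in(b5,rmC), free(left), robot_in(rmC)} \ {robot_in(rmC)} = {ball_in(b5,rmC), free(left)}
  ∪ pre   = {ball_in(b5,rmC), free(left)} ∪ {robot_in(rmD)}
          = {ball_in(b5,rmC), free(left), robot_in(rmD)}

== RESULT ==
["ball_in(b5,rmC)", "free(left)", "robot_in(rmD)"]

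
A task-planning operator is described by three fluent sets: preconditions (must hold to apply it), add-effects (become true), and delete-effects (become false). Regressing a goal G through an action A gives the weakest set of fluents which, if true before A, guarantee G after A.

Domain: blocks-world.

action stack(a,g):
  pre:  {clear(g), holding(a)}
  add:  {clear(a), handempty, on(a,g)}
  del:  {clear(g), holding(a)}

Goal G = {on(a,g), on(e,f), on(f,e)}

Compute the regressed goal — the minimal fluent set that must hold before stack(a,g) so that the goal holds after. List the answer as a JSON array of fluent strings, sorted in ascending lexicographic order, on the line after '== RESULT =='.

Compute (G \ add) ∪ pre:
  G ∩ del = {}  (empty — regression defined)
  G \ add = {on(a,g), on(e,f), on(f,e)} \ {clear(a), handempty, on(a,g)} = {on(e,f), on(f,e)}
  ∪ pre   = {on(e,f), on(f,e)} ∪ {clear(g), holding(a)}
          = {clear(g), holding(a), on(e,f), on(f,e)}

== RESULT ==
["clear(g)", "holding(a)", "on(e,f)", "on(f,e)"]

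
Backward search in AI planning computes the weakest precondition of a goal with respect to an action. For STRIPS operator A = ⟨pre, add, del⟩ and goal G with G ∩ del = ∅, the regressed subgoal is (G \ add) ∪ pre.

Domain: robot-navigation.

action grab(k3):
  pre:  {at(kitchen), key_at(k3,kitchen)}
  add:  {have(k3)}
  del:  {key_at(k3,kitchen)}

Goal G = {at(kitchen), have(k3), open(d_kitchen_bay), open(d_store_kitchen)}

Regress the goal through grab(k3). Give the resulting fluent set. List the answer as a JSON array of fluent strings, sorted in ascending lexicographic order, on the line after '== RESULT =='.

Regress:
  G ∩ del = {}  (empty — regression defined)
  G \ add = {at(kitchen), have(k3), open(d_kitchen_bay), open(d_store_kitchen)} \ {have(k3)} = {at(kitchen), open(d_kitchen_bay), open(d_store_kitchen)}
  ∪ pre   = {at(kitchen), open(d_kitchen_bay), open(d_store_kitchen)} ∪ {at(kitchen), key_at(k3,kitchen)}
          = {at(kitchen), key_at(k3,kitchen), open(d_kitchen_bay), open(d_store_kitchen)}

== RESULT ==
["at(kitchen)", "key_at(k3,kitchen)", "open(d_kitchen_bay)", "open(d_store_kitchen)"]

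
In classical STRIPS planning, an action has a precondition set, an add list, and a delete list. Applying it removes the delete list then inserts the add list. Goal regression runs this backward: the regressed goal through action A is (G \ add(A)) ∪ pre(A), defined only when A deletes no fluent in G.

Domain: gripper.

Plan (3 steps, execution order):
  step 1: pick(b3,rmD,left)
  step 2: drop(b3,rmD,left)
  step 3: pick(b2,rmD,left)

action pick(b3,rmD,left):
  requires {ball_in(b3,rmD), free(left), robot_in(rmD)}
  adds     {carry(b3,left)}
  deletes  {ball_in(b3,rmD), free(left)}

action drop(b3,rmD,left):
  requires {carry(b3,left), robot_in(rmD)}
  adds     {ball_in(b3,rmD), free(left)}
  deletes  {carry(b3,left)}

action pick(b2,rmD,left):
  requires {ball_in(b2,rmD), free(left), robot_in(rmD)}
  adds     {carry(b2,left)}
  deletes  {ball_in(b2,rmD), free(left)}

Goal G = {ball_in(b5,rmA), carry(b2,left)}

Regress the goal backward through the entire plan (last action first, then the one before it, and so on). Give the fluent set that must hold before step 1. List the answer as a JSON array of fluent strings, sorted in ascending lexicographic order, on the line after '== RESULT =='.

Work backward from the goal:
  through step 3 (pick(b2,rmD,left)): drop {carry(b2,left)}, keep {ball_in(b5,rmA)}, require {ball_in(b2,rmD), free(left), robot_in(rmD)}
    → {ball_in(b2,rmD), ball_in(b5,rmA), free(left), robot_in(rmD)}
  through step 2 (drop(b3,rmD,left)): drop {free(left)}, keep {ball_in(b2,rmD), ball_in(b5,rmA), robot_in(rmD)}, require {carry(b3,left), robot_in(rmD)}
    → {ball_in(b2,rmD), ball_in(b5,rmA), carry(b3,left), robot_in(rmD)}
  through step 1 (pick(b3,rmD,left)): drop {carry(b3,left)}, keep {ball_in(b2,rmD), ball_in(b5,rmA), robot_in(rmD)}, require {ball_in(b3,rmD), free(left), robot_in(rmD)}
    → {ball_in(b2,rmD), ball_in(b3,rmD), ball_in(b5,rmA), free(left), robot_in(rmD)}

== RESULT ==
["ball_in(b2,rmD)", "ball_in(b3,rmD)", "ball_in(b5,rmA)", "free(left)", "robot_in(rmD)"]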